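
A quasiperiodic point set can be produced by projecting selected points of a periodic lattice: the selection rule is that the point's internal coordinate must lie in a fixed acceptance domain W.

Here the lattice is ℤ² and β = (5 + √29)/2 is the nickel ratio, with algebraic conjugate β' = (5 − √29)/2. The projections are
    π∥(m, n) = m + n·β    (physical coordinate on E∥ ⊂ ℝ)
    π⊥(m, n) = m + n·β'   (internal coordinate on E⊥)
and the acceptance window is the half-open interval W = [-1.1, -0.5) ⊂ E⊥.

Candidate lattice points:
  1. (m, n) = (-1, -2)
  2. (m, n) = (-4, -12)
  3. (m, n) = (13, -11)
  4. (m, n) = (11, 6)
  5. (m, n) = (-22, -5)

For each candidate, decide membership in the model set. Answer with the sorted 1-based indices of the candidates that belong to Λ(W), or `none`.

Compute β' = (5−√29)/2 = -0.192582, so π⊥(m,n) = m -0.192582·n.
[1] lift (-1,-2): star map gives -0.614835; window check -1.1 ≤ -0.614835 < -0.5 is true → IN Λ
[2] lift (-4,-12): star map gives -1.689011; window check -1.1 ≤ -1.689011 < -0.5 is false → out
[3] lift (13,-11): star map gives 15.118406; window check -1.1 ≤ 15.118406 < -0.5 is false → out
[4] lift (11,6): star map gives 9.844506; window check -1.1 ≤ 9.844506 < -0.5 is false → out
[5] lift (-22,-5): star map gives -21.037088; window check -1.1 ≤ -21.037088 < -0.5 is false → out

1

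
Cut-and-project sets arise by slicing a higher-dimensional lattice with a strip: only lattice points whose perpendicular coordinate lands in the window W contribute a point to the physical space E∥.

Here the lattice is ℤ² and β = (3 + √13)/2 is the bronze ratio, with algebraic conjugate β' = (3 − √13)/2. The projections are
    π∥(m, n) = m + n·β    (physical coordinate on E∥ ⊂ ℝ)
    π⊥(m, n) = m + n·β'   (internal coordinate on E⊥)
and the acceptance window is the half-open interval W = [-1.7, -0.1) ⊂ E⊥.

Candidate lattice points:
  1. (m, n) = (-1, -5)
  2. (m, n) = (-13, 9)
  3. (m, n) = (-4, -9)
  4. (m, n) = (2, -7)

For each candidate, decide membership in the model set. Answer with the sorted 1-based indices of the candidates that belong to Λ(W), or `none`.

3

β' = (3−√13)/2 ≈ -0.3028.
#1 (-1,-5): internal coord -1 + (-5)·β' = +0.5139; +0.5139 ∉ [-1.7, -0.1) → out
#2 (-13,9): internal coord -13 + (9)·β' = -15.7250; -15.7250 ∉ [-1.7, -0.1) → out
#3 (-4,-9): internal coord -4 + (-9)·β' = -1.2750; -1.2750 ∈ [-1.7, -0.1) → IN Λ
#4 (2,-7): internal coord 2 + (-7)·β' = +4.1194; +4.1194 ∉ [-1.7, -0.1) → out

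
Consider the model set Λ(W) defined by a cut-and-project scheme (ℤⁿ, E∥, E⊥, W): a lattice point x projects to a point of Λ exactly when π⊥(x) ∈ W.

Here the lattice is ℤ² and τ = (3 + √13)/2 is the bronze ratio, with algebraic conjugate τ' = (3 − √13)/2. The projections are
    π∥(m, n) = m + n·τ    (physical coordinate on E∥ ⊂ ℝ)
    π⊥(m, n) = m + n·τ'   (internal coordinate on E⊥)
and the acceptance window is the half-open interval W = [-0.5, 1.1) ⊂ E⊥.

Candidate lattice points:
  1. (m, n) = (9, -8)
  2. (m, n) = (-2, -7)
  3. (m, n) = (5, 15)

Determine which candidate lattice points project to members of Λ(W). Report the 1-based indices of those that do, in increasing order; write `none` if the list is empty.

Numerically τ ≈ 3.30278 and τ' = −1/τ ≈ -0.30278.
candidate 1: (m,n)=(9,-8) → π∥ = 9-8·τ ≈ -17.42221, π⊥ = 9-8·τ' ≈ 11.42221 ∉ [-0.5, 1.1) ⇒ out
candidate 2: (m,n)=(-2,-7) → π∥ = -2-7·τ ≈ -25.11943, π⊥ = -2-7·τ' ≈ 0.11943 ∈ [-0.5, 1.1) ⇒ IN Λ
candidate 3: (m,n)=(5,15) → π∥ = 5+15·τ ≈ 54.54163, π⊥ = 5+15·τ' ≈ 0.45837 ∈ [-0.5, 1.1) ⇒ IN Λ

2, 3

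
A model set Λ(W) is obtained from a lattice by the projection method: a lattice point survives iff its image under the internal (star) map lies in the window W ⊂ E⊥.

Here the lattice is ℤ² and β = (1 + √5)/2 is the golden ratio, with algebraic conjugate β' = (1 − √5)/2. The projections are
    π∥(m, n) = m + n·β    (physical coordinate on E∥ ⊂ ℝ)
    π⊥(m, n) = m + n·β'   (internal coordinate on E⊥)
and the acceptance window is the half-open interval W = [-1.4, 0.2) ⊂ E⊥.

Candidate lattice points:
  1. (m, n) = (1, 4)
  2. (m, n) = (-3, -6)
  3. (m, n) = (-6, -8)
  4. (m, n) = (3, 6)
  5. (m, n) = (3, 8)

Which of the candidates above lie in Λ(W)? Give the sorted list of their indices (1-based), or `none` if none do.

β' = (1−√5)/2 ≈ -0.61803.
candidate 1: (m,n)=(1,4) → π∥ = 1+4·β ≈ 7.47214, π⊥ = 1+4·β' ≈ -1.47214 ∉ [-1.4, 0.2) ⇒ out
candidate 2: (m,n)=(-3,-6) → π∥ = -3-6·β ≈ -12.70820, π⊥ = -3-6·β' ≈ 0.70820 ∉ [-1.4, 0.2) ⇒ out
candidate 3: (m,n)=(-6,-8) → π∥ = -6-8·β ≈ -18.94427, π⊥ = -6-8·β' ≈ -1.05573 ∈ [-1.4, 0.2) ⇒ IN Λ
candidate 4: (m,n)=(3,6) → π∥ = 3+6·β ≈ 12.70820, π⊥ = 3+6·β' ≈ -0.70820 ∈ [-1.4, 0.2) ⇒ IN Λ
candidate 5: (m,n)=(3,8) → π∥ = 3+8·β ≈ 15.94427, π⊥ = 3+8·β' ≈ -1.94427 ∉ [-1.4, 0.2) ⇒ out

3, 4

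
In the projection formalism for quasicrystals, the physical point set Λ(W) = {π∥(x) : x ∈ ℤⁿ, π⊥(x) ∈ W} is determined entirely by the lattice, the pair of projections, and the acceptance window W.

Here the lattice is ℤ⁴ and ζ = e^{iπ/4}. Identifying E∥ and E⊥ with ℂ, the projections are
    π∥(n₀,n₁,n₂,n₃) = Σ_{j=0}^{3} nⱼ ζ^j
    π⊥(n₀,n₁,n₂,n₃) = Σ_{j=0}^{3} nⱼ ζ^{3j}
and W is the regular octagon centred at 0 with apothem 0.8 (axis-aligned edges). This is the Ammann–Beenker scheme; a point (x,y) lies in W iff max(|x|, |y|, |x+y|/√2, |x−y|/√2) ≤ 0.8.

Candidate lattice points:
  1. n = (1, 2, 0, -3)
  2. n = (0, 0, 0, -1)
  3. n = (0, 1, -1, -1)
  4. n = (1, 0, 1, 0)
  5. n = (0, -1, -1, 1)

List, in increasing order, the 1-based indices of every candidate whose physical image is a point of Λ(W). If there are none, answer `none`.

π⊥(n) = n₀ + n₁ζ³ + n₂ζ⁶ + n₃ζ⁹ where ζ = e^{iπ/4}.
candidate 1: n = (1, 2, 0, -3) → π⊥ ≈ (-2.53553, -0.70711); max(|x|,|y|,|x±y|/√2) = 2.53553 > 0.8 ⇒ ∉ W
candidate 2: n = (0, 0, 0, -1) → π⊥ ≈ (-0.70711, -0.70711); max(|x|,|y|,|x±y|/√2) = 1.00000 > 0.8 ⇒ ∉ W
candidate 3: n = (0, 1, -1, -1) → π⊥ ≈ (-1.41421, +1.00000); max(|x|,|y|,|x±y|/√2) = 1.70711 > 0.8 ⇒ ∉ W
candidate 4: n = (1, 0, 1, 0) → π⊥ ≈ (+1.00000, -1.00000); max(|x|,|y|,|x±y|/√2) = 1.41421 > 0.8 ⇒ ∉ W
candidate 5: n = (0, -1, -1, 1) → π⊥ ≈ (+1.41421, +1.00000); max(|x|,|y|,|x±y|/√2) = 1.70711 > 0.8 ⇒ ∉ W

none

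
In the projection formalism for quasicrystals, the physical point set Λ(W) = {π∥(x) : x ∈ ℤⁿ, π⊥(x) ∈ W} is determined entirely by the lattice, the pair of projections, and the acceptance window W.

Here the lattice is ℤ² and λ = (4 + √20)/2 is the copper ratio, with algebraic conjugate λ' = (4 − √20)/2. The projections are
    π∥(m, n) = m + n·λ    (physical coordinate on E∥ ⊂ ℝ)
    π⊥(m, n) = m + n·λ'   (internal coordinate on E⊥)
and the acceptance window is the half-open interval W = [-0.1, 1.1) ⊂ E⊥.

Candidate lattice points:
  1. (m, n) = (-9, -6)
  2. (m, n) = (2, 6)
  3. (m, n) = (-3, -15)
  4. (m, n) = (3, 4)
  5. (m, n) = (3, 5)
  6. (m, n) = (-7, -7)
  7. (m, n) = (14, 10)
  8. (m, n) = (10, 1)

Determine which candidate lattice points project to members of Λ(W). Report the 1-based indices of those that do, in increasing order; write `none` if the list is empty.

Compute λ' = (4−√20)/2 = -0.2361, so π⊥(m,n) = m -0.2361·n.
candidate 1: (m,n)=(-9,-6) → π∥ = -9-6·λ ≈ -34.4164, π⊥ = -9-6·λ' ≈ -7.5836 ∉ [-0.1, 1.1) ⇒ out
candidate 2: (m,n)=(2,6) → π∥ = 2+6·λ ≈ 27.4164, π⊥ = 2+6·λ' ≈ 0.5836 ∈ [-0.1, 1.1) ⇒ IN Λ
candidate 3: (m,n)=(-3,-15) → π∥ = -3-15·λ ≈ -66.5410, π⊥ = -3-15·λ' ≈ 0.5410 ∈ [-0.1, 1.1) ⇒ IN Λ
candidate 4: (m,n)=(3,4) → π∥ = 3+4·λ ≈ 19.9443, π⊥ = 3+4·λ' ≈ 2.0557 ∉ [-0.1, 1.1) ⇒ out
candidate 5: (m,n)=(3,5) → π∥ = 3+5·λ ≈ 24.1803, π⊥ = 3+5·λ' ≈ 1.8197 ∉ [-0.1, 1.1) ⇒ out
candidate 6: (m,n)=(-7,-7) → π∥ = -7-7·λ ≈ -36.6525, π⊥ = -7-7·λ' ≈ -5.3475 ∉ [-0.1, 1.1) ⇒ out
candidate 7: (m,n)=(14,10) → π∥ = 14+10·λ ≈ 56.3607, π⊥ = 14+10·λ' ≈ 11.6393 ∉ [-0.1, 1.1) ⇒ out
candidate 8: (m,n)=(10,1) → π∥ = 10+1·λ ≈ 14.2361, π⊥ = 10+1·λ' ≈ 9.7639 ∉ [-0.1, 1.1) ⇒ out

2, 3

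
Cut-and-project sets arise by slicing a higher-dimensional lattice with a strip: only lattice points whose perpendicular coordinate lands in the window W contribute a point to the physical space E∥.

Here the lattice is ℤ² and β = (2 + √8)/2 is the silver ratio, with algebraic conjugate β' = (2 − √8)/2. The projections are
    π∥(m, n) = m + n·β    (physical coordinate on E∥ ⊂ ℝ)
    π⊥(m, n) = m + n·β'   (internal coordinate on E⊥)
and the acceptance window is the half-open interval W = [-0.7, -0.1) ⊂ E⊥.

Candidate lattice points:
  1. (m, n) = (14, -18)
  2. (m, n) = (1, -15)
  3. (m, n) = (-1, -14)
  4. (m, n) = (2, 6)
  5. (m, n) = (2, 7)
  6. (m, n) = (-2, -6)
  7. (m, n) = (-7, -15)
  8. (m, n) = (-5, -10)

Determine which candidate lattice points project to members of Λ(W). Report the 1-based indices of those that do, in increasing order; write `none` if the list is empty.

Numerically β ≈ 2.4142 and β' = −1/β ≈ -0.4142.
candidate 1: (m,n)=(14,-18) → π∥ = 14-18·β ≈ -29.4558, π⊥ = 14-18·β' ≈ 21.4558 ∉ [-0.7, -0.1) ⇒ out
candidate 2: (m,n)=(1,-15) → π∥ = 1-15·β ≈ -35.2132, π⊥ = 1-15·β' ≈ 7.2132 ∉ [-0.7, -0.1) ⇒ out
candidate 3: (m,n)=(-1,-14) → π∥ = -1-14·β ≈ -34.7990, π⊥ = -1-14·β' ≈ 4.7990 ∉ [-0.7, -0.1) ⇒ out
candidate 4: (m,n)=(2,6) → π∥ = 2+6·β ≈ 16.4853, π⊥ = 2+6·β' ≈ -0.4853 ∈ [-0.7, -0.1) ⇒ IN Λ
candidate 5: (m,n)=(2,7) → π∥ = 2+7·β ≈ 18.8995, π⊥ = 2+7·β' ≈ -0.8995 ∉ [-0.7, -0.1) ⇒ out
candidate 6: (m,n)=(-2,-6) → π∥ = -2-6·β ≈ -16.4853, π⊥ = -2-6·β' ≈ 0.4853 ∉ [-0.7, -0.1) ⇒ out
candidate 7: (m,n)=(-7,-15) → π∥ = -7-15·β ≈ -43.2132, π⊥ = -7-15·β' ≈ -0.7868 ∉ [-0.7, -0.1) ⇒ out
candidate 8: (m,n)=(-5,-10) → π∥ = -5-10·β ≈ -29.1421, π⊥ = -5-10·β' ≈ -0.8579 ∉ [-0.7, -0.1) ⇒ out

4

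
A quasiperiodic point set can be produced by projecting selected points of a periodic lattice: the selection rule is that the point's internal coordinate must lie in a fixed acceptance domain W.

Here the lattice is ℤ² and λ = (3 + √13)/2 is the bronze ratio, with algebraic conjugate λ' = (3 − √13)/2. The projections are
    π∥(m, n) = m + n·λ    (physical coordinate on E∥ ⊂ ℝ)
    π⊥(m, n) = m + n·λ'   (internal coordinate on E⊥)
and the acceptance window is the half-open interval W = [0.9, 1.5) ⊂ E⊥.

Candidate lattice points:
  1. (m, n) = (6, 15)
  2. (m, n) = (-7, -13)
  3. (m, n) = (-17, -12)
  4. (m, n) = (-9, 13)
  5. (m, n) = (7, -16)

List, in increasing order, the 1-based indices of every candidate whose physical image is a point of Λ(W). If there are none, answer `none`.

1

λ' = (3−√13)/2 ≈ -0.302776.
[1] lift (6,15): star map gives 1.458365; window check 0.9 ≤ 1.458365 < 1.5 is true → IN Λ
[2] lift (-7,-13): star map gives -3.063917; window check 0.9 ≤ -3.063917 < 1.5 is false → out
[3] lift (-17,-12): star map gives -13.366692; window check 0.9 ≤ -13.366692 < 1.5 is false → out
[4] lift (-9,13): star map gives -12.936083; window check 0.9 ≤ -12.936083 < 1.5 is false → out
[5] lift (7,-16): star map gives 11.844410; window check 0.9 ≤ 11.844410 < 1.5 is false → out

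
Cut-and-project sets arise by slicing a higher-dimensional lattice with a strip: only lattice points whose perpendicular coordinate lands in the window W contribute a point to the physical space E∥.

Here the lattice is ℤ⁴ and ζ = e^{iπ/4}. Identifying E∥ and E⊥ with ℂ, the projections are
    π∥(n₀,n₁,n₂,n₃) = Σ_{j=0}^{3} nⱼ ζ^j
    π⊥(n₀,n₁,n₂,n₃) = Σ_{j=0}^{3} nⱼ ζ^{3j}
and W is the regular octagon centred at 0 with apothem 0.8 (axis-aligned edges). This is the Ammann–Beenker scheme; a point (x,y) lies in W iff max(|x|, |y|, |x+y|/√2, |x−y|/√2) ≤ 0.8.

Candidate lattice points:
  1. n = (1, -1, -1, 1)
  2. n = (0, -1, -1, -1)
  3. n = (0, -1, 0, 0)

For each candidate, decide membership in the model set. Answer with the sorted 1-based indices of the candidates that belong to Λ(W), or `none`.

2

With ζ = e^{iπ/4} the internal vectors are ζ^0,ζ^3,ζ^6,ζ^9.
candidate 1: n = (1, -1, -1, 1) → π⊥ ≈ (+2.4142, +1.0000); max(|x|,|y|,|x±y|/√2) = 2.4142 > 0.8 ⇒ ∉ W
candidate 2: n = (0, -1, -1, -1) → π⊥ ≈ (+0.0000, -0.4142); max(|x|,|y|,|x±y|/√2) = 0.4142 ≤ 0.8 ⇒ ∈ W
candidate 3: n = (0, -1, 0, 0) → π⊥ ≈ (+0.7071, -0.7071); max(|x|,|y|,|x±y|/√2) = 1.0000 > 0.8 ⇒ ∉ W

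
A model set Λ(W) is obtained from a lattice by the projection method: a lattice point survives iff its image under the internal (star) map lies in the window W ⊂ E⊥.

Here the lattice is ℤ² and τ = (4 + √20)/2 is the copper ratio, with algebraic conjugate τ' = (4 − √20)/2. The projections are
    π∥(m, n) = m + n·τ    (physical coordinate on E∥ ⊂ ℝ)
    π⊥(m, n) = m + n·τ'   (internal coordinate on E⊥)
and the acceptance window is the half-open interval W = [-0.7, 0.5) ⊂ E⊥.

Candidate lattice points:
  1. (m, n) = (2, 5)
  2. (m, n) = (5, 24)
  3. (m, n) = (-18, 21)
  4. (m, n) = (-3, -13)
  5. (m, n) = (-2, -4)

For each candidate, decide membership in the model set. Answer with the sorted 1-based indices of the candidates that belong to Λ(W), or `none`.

2, 4

Numerically τ ≈ 4.23607 and τ' = −1/τ ≈ -0.23607.
#1 (2,5): internal coord 2 + (5)·τ' = +0.81966; +0.81966 ∉ [-0.7, 0.5) → out
#2 (5,24): internal coord 5 + (24)·τ' = -0.66563; -0.66563 ∈ [-0.7, 0.5) → IN Λ
#3 (-18,21): internal coord -18 + (21)·τ' = -22.95743; -22.95743 ∉ [-0.7, 0.5) → out
#4 (-3,-13): internal coord -3 + (-13)·τ' = +0.06888; +0.06888 ∈ [-0.7, 0.5) → IN Λ
#5 (-2,-4): internal coord -2 + (-4)·τ' = -1.05573; -1.05573 ∉ [-0.7, 0.5) → out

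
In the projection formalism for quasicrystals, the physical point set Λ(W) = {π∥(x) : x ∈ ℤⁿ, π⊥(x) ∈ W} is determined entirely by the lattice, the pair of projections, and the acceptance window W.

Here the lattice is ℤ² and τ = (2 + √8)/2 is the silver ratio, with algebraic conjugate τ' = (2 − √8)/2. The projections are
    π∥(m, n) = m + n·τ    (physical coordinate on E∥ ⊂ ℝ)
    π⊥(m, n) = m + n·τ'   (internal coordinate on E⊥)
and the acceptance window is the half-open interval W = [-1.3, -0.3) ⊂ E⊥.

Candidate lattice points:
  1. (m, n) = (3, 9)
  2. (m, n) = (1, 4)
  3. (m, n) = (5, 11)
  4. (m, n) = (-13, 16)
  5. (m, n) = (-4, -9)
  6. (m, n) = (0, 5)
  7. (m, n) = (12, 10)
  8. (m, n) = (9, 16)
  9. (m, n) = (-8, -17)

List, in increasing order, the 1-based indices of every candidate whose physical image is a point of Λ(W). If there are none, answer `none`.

Numerically τ ≈ 2.4142 and τ' = −1/τ ≈ -0.4142.
#1 (3,9): internal coord 3 + (9)·τ' = -0.7279; -0.7279 ∈ [-1.3, -0.3) → IN Λ
#2 (1,4): internal coord 1 + (4)·τ' = -0.6569; -0.6569 ∈ [-1.3, -0.3) → IN Λ
#3 (5,11): internal coord 5 + (11)·τ' = +0.4437; +0.4437 ∉ [-1.3, -0.3) → out
#4 (-13,16): internal coord -13 + (16)·τ' = -19.6274; -19.6274 ∉ [-1.3, -0.3) → out
#5 (-4,-9): internal coord -4 + (-9)·τ' = -0.2721; -0.2721 ∉ [-1.3, -0.3) → out
#6 (0,5): internal coord 0 + (5)·τ' = -2.0711; -2.0711 ∉ [-1.3, -0.3) → out
#7 (12,10): internal coord 12 + (10)·τ' = +7.8579; +7.8579 ∉ [-1.3, -0.3) → out
#8 (9,16): internal coord 9 + (16)·τ' = +2.3726; +2.3726 ∉ [-1.3, -0.3) → out
#9 (-8,-17): internal coord -8 + (-17)·τ' = -0.9584; -0.9584 ∈ [-1.3, -0.3) → IN Λ

1, 2, 9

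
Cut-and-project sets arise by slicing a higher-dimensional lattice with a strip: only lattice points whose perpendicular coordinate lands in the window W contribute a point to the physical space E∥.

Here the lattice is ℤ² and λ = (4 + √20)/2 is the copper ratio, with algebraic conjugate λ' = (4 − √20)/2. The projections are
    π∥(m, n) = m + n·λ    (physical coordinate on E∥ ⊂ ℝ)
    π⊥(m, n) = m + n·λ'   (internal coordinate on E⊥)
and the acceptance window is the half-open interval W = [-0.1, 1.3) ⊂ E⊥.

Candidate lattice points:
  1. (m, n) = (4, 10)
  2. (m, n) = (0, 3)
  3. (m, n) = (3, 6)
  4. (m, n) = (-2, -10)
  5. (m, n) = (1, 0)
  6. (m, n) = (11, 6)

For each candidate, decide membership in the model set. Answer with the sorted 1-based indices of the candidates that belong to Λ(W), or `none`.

Numerically λ ≈ 4.2361 and λ' = −1/λ ≈ -0.2361.
candidate 1: (m,n)=(4,10) → π∥ = 4+10·λ ≈ 46.3607, π⊥ = 4+10·λ' ≈ 1.6393 ∉ [-0.1, 1.3) ⇒ out
candidate 2: (m,n)=(0,3) → π∥ = 0+3·λ ≈ 12.7082, π⊥ = 0+3·λ' ≈ -0.7082 ∉ [-0.1, 1.3) ⇒ out
candidate 3: (m,n)=(3,6) → π∥ = 3+6·λ ≈ 28.4164, π⊥ = 3+6·λ' ≈ 1.5836 ∉ [-0.1, 1.3) ⇒ out
candidate 4: (m,n)=(-2,-10) → π∥ = -2-10·λ ≈ -44.3607, π⊥ = -2-10·λ' ≈ 0.3607 ∈ [-0.1, 1.3) ⇒ IN Λ
candidate 5: (m,n)=(1,0) → π∥ = 1+0·λ ≈ 1.0000, π⊥ = 1+0·λ' ≈ 1.0000 ∈ [-0.1, 1.3) ⇒ IN Λ
candidate 6: (m,n)=(11,6) → π∥ = 11+6·λ ≈ 36.4164, π⊥ = 11+6·λ' ≈ 9.5836 ∉ [-0.1, 1.3) ⇒ out

4, 5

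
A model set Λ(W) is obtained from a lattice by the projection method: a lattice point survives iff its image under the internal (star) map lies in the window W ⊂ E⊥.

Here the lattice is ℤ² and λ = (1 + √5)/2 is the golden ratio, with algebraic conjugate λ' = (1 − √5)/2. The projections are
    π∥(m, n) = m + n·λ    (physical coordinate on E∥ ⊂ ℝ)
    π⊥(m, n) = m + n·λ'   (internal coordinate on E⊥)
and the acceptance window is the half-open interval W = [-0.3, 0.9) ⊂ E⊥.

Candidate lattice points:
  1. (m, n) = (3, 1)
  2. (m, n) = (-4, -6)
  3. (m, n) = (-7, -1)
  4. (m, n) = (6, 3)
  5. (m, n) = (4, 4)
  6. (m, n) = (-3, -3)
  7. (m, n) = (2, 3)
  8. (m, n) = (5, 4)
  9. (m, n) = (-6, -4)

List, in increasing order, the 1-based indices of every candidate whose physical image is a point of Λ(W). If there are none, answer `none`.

2, 7

λ' = (1−√5)/2 ≈ -0.61803.
#1 (3,1): internal coord 3 + (1)·λ' = +2.38197; +2.38197 ∉ [-0.3, 0.9) → out
#2 (-4,-6): internal coord -4 + (-6)·λ' = -0.29180; -0.29180 ∈ [-0.3, 0.9) → IN Λ
#3 (-7,-1): internal coord -7 + (-1)·λ' = -6.38197; -6.38197 ∉ [-0.3, 0.9) → out
#4 (6,3): internal coord 6 + (3)·λ' = +4.14590; +4.14590 ∉ [-0.3, 0.9) → out
#5 (4,4): internal coord 4 + (4)·λ' = +1.52786; +1.52786 ∉ [-0.3, 0.9) → out
#6 (-3,-3): internal coord -3 + (-3)·λ' = -1.14590; -1.14590 ∉ [-0.3, 0.9) → out
#7 (2,3): internal coord 2 + (3)·λ' = +0.14590; +0.14590 ∈ [-0.3, 0.9) → IN Λ
#8 (5,4): internal coord 5 + (4)·λ' = +2.52786; +2.52786 ∉ [-0.3, 0.9) → out
#9 (-6,-4): internal coord -6 + (-4)·λ' = -3.52786; -3.52786 ∉ [-0.3, 0.9) → out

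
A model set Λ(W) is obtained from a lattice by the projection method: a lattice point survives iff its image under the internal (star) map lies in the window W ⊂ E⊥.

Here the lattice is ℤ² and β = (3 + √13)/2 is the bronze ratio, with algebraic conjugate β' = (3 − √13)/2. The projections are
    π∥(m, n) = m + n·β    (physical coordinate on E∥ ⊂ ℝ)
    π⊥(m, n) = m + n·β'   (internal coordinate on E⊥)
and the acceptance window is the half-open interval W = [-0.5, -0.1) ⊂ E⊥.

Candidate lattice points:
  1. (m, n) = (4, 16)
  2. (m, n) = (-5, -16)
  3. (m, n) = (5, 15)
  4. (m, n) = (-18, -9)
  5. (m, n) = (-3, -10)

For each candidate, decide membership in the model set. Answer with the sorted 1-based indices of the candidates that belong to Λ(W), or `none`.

2

Numerically β ≈ 3.302776 and β' = −1/β ≈ -0.302776.
candidate 1: (m,n)=(4,16) → π∥ = 4+16·β ≈ 56.844410, π⊥ = 4+16·β' ≈ -0.844410 ∉ [-0.5, -0.1) ⇒ out
candidate 2: (m,n)=(-5,-16) → π∥ = -5-16·β ≈ -57.844410, π⊥ = -5-16·β' ≈ -0.155590 ∈ [-0.5, -0.1) ⇒ IN Λ
candidate 3: (m,n)=(5,15) → π∥ = 5+15·β ≈ 54.541635, π⊥ = 5+15·β' ≈ 0.458365 ∉ [-0.5, -0.1) ⇒ out
candidate 4: (m,n)=(-18,-9) → π∥ = -18-9·β ≈ -47.724981, π⊥ = -18-9·β' ≈ -15.275019 ∉ [-0.5, -0.1) ⇒ out
candidate 5: (m,n)=(-3,-10) → π∥ = -3-10·β ≈ -36.027756, π⊥ = -3-10·β' ≈ 0.027756 ∉ [-0.5, -0.1) ⇒ out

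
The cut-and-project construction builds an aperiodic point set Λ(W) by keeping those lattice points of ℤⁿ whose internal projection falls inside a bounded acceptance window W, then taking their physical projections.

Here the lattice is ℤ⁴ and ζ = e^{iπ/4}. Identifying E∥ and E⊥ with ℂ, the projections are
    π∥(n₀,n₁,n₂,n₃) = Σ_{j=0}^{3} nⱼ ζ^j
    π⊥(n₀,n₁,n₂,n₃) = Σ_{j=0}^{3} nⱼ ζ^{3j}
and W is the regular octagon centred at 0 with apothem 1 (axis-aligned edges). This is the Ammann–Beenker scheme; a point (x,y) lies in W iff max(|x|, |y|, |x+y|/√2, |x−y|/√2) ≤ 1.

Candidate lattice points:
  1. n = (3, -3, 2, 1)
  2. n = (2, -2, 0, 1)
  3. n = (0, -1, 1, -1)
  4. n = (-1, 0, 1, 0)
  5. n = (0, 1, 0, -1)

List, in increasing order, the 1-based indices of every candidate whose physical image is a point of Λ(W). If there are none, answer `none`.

π⊥(n) = n₀ + n₁ζ³ + n₂ζ⁶ + n₃ζ⁹ where ζ = e^{iπ/4}.
candidate 1: n = (3, -3, 2, 1) → π⊥ ≈ (+5.82843, -3.41421); max(|x|,|y|,|x±y|/√2) = 6.53553 > 1 ⇒ ∉ W
candidate 2: n = (2, -2, 0, 1) → π⊥ ≈ (+4.12132, -0.70711); max(|x|,|y|,|x±y|/√2) = 4.12132 > 1 ⇒ ∉ W
candidate 3: n = (0, -1, 1, -1) → π⊥ ≈ (+0.00000, -2.41421); max(|x|,|y|,|x±y|/√2) = 2.41421 > 1 ⇒ ∉ W
candidate 4: n = (-1, 0, 1, 0) → π⊥ ≈ (-1.00000, -1.00000); max(|x|,|y|,|x±y|/√2) = 1.41421 > 1 ⇒ ∉ W
candidate 5: n = (0, 1, 0, -1) → π⊥ ≈ (-1.41421, +0.00000); max(|x|,|y|,|x±y|/√2) = 1.41421 > 1 ⇒ ∉ W

none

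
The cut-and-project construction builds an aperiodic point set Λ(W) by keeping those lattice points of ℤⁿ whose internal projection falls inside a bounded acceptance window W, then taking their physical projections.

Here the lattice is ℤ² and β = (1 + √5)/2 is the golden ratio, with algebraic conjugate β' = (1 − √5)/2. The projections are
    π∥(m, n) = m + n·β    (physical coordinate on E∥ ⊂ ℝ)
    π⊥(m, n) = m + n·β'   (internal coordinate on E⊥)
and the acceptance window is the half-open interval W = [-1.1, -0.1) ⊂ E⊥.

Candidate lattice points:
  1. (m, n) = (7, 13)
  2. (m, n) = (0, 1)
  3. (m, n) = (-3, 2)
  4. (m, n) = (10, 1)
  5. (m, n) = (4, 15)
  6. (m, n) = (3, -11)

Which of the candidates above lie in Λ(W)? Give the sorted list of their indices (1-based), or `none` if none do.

1, 2

β' = (1−√5)/2 ≈ -0.61803.
[1] lift (7,13): star map gives -1.03444; window check -1.1 ≤ -1.03444 < -0.1 is true → IN Λ
[2] lift (0,1): star map gives -0.61803; window check -1.1 ≤ -0.61803 < -0.1 is true → IN Λ
[3] lift (-3,2): star map gives -4.23607; window check -1.1 ≤ -4.23607 < -0.1 is false → out
[4] lift (10,1): star map gives 9.38197; window check -1.1 ≤ 9.38197 < -0.1 is false → out
[5] lift (4,15): star map gives -5.27051; window check -1.1 ≤ -5.27051 < -0.1 is false → out
[6] lift (3,-11): star map gives 9.79837; window check -1.1 ≤ 9.79837 < -0.1 is false → out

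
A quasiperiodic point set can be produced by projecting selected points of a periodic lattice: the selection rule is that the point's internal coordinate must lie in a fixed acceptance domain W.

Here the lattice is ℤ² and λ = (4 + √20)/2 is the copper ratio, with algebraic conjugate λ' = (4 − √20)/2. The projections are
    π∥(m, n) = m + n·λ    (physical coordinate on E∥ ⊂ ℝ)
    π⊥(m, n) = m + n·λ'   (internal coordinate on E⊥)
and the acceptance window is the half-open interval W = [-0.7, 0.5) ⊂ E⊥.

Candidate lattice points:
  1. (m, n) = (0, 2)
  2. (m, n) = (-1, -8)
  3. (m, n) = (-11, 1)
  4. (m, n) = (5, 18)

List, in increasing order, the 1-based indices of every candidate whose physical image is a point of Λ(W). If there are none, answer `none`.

1

Numerically λ ≈ 4.2361 and λ' = −1/λ ≈ -0.2361.
[1] lift (0,2): star map gives -0.4721; window check -0.7 ≤ -0.4721 < 0.5 is true → IN Λ
[2] lift (-1,-8): star map gives 0.8885; window check -0.7 ≤ 0.8885 < 0.5 is false → out
[3] lift (-11,1): star map gives -11.2361; window check -0.7 ≤ -11.2361 < 0.5 is false → out
[4] lift (5,18): star map gives 0.7508; window check -0.7 ≤ 0.7508 < 0.5 is false → out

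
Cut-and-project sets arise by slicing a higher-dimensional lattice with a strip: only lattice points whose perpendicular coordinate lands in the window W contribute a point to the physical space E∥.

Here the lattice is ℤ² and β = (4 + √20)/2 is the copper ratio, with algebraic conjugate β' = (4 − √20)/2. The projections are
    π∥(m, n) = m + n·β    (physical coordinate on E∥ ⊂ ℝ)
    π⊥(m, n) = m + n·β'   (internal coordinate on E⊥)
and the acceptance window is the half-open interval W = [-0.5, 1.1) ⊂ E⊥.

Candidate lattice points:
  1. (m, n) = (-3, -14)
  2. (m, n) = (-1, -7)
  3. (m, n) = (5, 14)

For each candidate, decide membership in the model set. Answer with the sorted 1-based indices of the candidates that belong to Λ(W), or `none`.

1, 2

Numerically β ≈ 4.2361 and β' = −1/β ≈ -0.2361.
[1] lift (-3,-14): star map gives 0.3050; window check -0.5 ≤ 0.3050 < 1.1 is true → IN Λ
[2] lift (-1,-7): star map gives 0.6525; window check -0.5 ≤ 0.6525 < 1.1 is true → IN Λ
[3] lift (5,14): star map gives 1.6950; window check -0.5 ≤ 1.6950 < 1.1 is false → out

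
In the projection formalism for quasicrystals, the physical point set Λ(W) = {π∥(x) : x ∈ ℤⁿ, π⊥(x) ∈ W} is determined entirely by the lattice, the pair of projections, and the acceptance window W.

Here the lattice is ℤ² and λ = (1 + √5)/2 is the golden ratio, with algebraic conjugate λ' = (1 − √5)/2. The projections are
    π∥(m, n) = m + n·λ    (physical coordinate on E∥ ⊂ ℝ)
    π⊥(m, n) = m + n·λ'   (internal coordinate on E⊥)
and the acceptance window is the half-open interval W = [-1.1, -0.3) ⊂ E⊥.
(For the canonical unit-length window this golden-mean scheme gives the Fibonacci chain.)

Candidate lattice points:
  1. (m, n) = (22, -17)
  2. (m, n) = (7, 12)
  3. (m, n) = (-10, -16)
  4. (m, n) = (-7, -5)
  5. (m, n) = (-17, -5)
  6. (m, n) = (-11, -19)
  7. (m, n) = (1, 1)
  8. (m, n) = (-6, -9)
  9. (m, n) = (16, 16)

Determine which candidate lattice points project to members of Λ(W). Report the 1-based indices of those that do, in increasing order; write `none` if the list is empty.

2, 8

λ' = (1−√5)/2 ≈ -0.6180.
candidate 1: (m,n)=(22,-17) → π∥ = 22-17·λ ≈ -5.5066, π⊥ = 22-17·λ' ≈ 32.5066 ∉ [-1.1, -0.3) ⇒ out
candidate 2: (m,n)=(7,12) → π∥ = 7+12·λ ≈ 26.4164, π⊥ = 7+12·λ' ≈ -0.4164 ∈ [-1.1, -0.3) ⇒ IN Λ
candidate 3: (m,n)=(-10,-16) → π∥ = -10-16·λ ≈ -35.8885, π⊥ = -10-16·λ' ≈ -0.1115 ∉ [-1.1, -0.3) ⇒ out
candidate 4: (m,n)=(-7,-5) → π∥ = -7-5·λ ≈ -15.0902, π⊥ = -7-5·λ' ≈ -3.9098 ∉ [-1.1, -0.3) ⇒ out
candidate 5: (m,n)=(-17,-5) → π∥ = -17-5·λ ≈ -25.0902, π⊥ = -17-5·λ' ≈ -13.9098 ∉ [-1.1, -0.3) ⇒ out
candidate 6: (m,n)=(-11,-19) → π∥ = -11-19·λ ≈ -41.7426, π⊥ = -11-19·λ' ≈ 0.7426 ∉ [-1.1, -0.3) ⇒ out
candidate 7: (m,n)=(1,1) → π∥ = 1+1·λ ≈ 2.6180, π⊥ = 1+1·λ' ≈ 0.3820 ∉ [-1.1, -0.3) ⇒ out
candidate 8: (m,n)=(-6,-9) → π∥ = -6-9·λ ≈ -20.5623, π⊥ = -6-9·λ' ≈ -0.4377 ∈ [-1.1, -0.3) ⇒ IN Λ
candidate 9: (m,n)=(16,16) → π∥ = 16+16·λ ≈ 41.8885, π⊥ = 16+16·λ' ≈ 6.1115 ∉ [-1.1, -0.3) ⇒ out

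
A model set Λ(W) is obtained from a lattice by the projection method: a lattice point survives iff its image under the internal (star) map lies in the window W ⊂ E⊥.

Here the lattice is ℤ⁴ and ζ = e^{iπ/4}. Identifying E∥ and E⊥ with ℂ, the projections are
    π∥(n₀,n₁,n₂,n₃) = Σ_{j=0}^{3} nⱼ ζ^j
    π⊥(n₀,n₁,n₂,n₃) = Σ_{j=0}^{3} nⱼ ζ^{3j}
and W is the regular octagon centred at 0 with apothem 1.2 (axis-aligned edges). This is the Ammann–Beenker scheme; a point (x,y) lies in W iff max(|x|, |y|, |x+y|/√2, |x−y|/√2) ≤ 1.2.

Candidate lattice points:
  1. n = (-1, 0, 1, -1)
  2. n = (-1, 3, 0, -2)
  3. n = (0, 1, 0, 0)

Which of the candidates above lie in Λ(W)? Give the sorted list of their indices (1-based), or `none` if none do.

3

With ζ = e^{iπ/4} the internal vectors are ζ^0,ζ^3,ζ^6,ζ^9.
#1 (-1, 0, 1, -1): internal (-1.707107, -1.707107); octagon support 2.414214 vs apothem 1.2 → ∉ W
#2 (-1, 3, 0, -2): internal (-4.535534, 0.707107); octagon support 4.535534 vs apothem 1.2 → ∉ W
#3 (0, 1, 0, 0): internal (-0.707107, 0.707107); octagon support 1.000000 vs apothem 1.2 → ∈ W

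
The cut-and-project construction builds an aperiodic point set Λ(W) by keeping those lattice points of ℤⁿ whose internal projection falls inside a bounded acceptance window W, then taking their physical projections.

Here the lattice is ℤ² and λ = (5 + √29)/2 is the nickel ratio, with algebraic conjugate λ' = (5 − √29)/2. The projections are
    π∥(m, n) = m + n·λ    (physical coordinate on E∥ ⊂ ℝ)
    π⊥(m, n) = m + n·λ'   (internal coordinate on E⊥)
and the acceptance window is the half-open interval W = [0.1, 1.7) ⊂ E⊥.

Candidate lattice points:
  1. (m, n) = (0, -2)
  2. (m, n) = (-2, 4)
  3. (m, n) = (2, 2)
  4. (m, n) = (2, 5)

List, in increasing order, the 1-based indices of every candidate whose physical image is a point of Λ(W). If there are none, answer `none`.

Compute λ' = (5−√29)/2 = -0.1926, so π⊥(m,n) = m -0.1926·n.
#1 (0,-2): internal coord 0 + (-2)·λ' = +0.3852; +0.3852 ∈ [0.1, 1.7) → IN Λ
#2 (-2,4): internal coord -2 + (4)·λ' = -2.7703; -2.7703 ∉ [0.1, 1.7) → out
#3 (2,2): internal coord 2 + (2)·λ' = +1.6148; +1.6148 ∈ [0.1, 1.7) → IN Λ
#4 (2,5): internal coord 2 + (5)·λ' = +1.0371; +1.0371 ∈ [0.1, 1.7) → IN Λ

1, 3, 4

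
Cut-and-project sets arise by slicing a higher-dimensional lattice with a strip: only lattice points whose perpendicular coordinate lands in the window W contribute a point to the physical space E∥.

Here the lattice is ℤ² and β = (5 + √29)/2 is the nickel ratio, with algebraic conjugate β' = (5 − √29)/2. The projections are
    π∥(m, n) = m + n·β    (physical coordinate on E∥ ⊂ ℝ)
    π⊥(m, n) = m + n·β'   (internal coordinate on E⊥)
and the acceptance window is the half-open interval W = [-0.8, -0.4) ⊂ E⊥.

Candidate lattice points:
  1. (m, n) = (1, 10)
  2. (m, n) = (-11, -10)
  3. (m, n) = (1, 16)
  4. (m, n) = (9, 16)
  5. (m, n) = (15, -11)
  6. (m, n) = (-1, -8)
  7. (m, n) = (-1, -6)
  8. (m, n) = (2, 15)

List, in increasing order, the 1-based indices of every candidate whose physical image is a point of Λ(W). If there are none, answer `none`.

none

Compute β' = (5−√29)/2 = -0.1926, so π⊥(m,n) = m -0.1926·n.
candidate 1: (m,n)=(1,10) → π∥ = 1+10·β ≈ 52.9258, π⊥ = 1+10·β' ≈ -0.9258 ∉ [-0.8, -0.4) ⇒ out
candidate 2: (m,n)=(-11,-10) → π∥ = -11-10·β ≈ -62.9258, π⊥ = -11-10·β' ≈ -9.0742 ∉ [-0.8, -0.4) ⇒ out
candidate 3: (m,n)=(1,16) → π∥ = 1+16·β ≈ 84.0813, π⊥ = 1+16·β' ≈ -2.0813 ∉ [-0.8, -0.4) ⇒ out
candidate 4: (m,n)=(9,16) → π∥ = 9+16·β ≈ 92.0813, π⊥ = 9+16·β' ≈ 5.9187 ∉ [-0.8, -0.4) ⇒ out
candidate 5: (m,n)=(15,-11) → π∥ = 15-11·β ≈ -42.1184, π⊥ = 15-11·β' ≈ 17.1184 ∉ [-0.8, -0.4) ⇒ out
candidate 6: (m,n)=(-1,-8) → π∥ = -1-8·β ≈ -42.5407, π⊥ = -1-8·β' ≈ 0.5407 ∉ [-0.8, -0.4) ⇒ out
candidate 7: (m,n)=(-1,-6) → π∥ = -1-6·β ≈ -32.1555, π⊥ = -1-6·β' ≈ 0.1555 ∉ [-0.8, -0.4) ⇒ out
candidate 8: (m,n)=(2,15) → π∥ = 2+15·β ≈ 79.8887, π⊥ = 2+15·β' ≈ -0.8887 ∉ [-0.8, -0.4) ⇒ out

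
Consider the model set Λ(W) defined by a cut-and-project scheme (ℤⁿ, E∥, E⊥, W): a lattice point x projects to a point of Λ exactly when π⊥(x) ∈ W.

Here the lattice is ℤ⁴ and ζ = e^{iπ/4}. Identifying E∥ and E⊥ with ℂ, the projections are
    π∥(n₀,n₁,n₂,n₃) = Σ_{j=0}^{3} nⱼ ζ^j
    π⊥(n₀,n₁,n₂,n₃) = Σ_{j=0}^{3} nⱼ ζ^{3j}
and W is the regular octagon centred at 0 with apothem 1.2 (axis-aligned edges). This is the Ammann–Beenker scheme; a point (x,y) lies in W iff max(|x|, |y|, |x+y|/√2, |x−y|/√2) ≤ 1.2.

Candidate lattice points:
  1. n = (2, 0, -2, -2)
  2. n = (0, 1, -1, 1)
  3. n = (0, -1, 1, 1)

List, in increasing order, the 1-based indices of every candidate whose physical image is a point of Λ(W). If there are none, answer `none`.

1

π⊥(n) = n₀ + n₁ζ³ + n₂ζ⁶ + n₃ζ⁹ where ζ = e^{iπ/4}.
candidate 1: n = (2, 0, -2, -2) → π⊥ ≈ (+0.585786, +0.585786); max(|x|,|y|,|x±y|/√2) = 0.828427 ≤ 1.2 ⇒ ∈ W
candidate 2: n = (0, 1, -1, 1) → π⊥ ≈ (+0.000000, +2.414214); max(|x|,|y|,|x±y|/√2) = 2.414214 > 1.2 ⇒ ∉ W
candidate 3: n = (0, -1, 1, 1) → π⊥ ≈ (+1.414214, -1.000000); max(|x|,|y|,|x±y|/√2) = 1.707107 > 1.2 ⇒ ∉ W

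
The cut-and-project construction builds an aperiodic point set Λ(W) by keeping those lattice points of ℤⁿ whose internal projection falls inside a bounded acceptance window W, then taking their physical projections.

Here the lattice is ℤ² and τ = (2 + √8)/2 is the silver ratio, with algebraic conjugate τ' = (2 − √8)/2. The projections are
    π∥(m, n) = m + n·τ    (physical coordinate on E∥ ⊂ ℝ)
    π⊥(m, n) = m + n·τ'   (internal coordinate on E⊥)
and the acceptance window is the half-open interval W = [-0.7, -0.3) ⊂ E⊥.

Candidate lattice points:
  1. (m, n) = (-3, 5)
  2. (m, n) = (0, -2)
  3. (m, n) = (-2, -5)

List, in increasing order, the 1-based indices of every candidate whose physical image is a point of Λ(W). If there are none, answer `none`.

τ' = (2−√8)/2 ≈ -0.414214.
candidate 1: (m,n)=(-3,5) → π∥ = -3+5·τ ≈ 9.071068, π⊥ = -3+5·τ' ≈ -5.071068 ∉ [-0.7, -0.3) ⇒ out
candidate 2: (m,n)=(0,-2) → π∥ = 0-2·τ ≈ -4.828427, π⊥ = 0-2·τ' ≈ 0.828427 ∉ [-0.7, -0.3) ⇒ out
candidate 3: (m,n)=(-2,-5) → π∥ = -2-5·τ ≈ -14.071068, π⊥ = -2-5·τ' ≈ 0.071068 ∉ [-0.7, -0.3) ⇒ out

none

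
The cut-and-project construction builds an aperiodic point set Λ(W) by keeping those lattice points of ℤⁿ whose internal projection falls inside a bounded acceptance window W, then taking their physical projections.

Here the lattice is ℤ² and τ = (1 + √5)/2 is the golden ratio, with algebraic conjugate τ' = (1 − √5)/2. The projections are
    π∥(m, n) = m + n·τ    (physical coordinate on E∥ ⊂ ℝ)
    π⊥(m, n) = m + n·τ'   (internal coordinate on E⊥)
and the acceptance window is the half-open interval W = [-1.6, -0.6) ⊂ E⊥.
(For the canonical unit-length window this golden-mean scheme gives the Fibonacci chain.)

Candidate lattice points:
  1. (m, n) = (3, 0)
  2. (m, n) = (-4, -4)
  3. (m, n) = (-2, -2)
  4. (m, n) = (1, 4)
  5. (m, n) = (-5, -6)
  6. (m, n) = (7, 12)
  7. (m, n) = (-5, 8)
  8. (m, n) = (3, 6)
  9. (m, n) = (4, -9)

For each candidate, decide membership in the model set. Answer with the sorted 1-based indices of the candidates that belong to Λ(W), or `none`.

2, 3, 4, 5, 8

τ' = (1−√5)/2 ≈ -0.61803.
candidate 1: (m,n)=(3,0) → π∥ = 3+0·τ ≈ 3.00000, π⊥ = 3+0·τ' ≈ 3.00000 ∉ [-1.6, -0.6) ⇒ out
candidate 2: (m,n)=(-4,-4) → π∥ = -4-4·τ ≈ -10.47214, π⊥ = -4-4·τ' ≈ -1.52786 ∈ [-1.6, -0.6) ⇒ IN Λ
candidate 3: (m,n)=(-2,-2) → π∥ = -2-2·τ ≈ -5.23607, π⊥ = -2-2·τ' ≈ -0.76393 ∈ [-1.6, -0.6) ⇒ IN Λ
candidate 4: (m,n)=(1,4) → π∥ = 1+4·τ ≈ 7.47214, π⊥ = 1+4·τ' ≈ -1.47214 ∈ [-1.6, -0.6) ⇒ IN Λ
candidate 5: (m,n)=(-5,-6) → π∥ = -5-6·τ ≈ -14.70820, π⊥ = -5-6·τ' ≈ -1.29180 ∈ [-1.6, -0.6) ⇒ IN Λ
candidate 6: (m,n)=(7,12) → π∥ = 7+12·τ ≈ 26.41641, π⊥ = 7+12·τ' ≈ -0.41641 ∉ [-1.6, -0.6) ⇒ out
candidate 7: (m,n)=(-5,8) → π∥ = -5+8·τ ≈ 7.94427, π⊥ = -5+8·τ' ≈ -9.94427 ∉ [-1.6, -0.6) ⇒ out
candidate 8: (m,n)=(3,6) → π∥ = 3+6·τ ≈ 12.70820, π⊥ = 3+6·τ' ≈ -0.70820 ∈ [-1.6, -0.6) ⇒ IN Λ
candidate 9: (m,n)=(4,-9) → π∥ = 4-9·τ ≈ -10.56231, π⊥ = 4-9·τ' ≈ 9.56231 ∉ [-1.6, -0.6) ⇒ out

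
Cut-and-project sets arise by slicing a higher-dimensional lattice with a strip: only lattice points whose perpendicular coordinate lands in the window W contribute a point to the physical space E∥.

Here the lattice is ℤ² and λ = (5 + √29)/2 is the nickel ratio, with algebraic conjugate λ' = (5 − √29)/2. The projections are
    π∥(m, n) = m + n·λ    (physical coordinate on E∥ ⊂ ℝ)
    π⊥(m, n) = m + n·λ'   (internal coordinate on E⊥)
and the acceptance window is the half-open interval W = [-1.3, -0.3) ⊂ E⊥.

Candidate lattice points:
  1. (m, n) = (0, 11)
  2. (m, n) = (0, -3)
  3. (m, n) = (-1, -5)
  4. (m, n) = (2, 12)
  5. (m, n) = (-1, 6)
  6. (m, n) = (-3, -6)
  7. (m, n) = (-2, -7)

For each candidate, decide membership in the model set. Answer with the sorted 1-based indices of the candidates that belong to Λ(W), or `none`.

λ' = (5−√29)/2 ≈ -0.19258.
[1] lift (0,11): star map gives -2.11841; window check -1.3 ≤ -2.11841 < -0.3 is false → out
[2] lift (0,-3): star map gives 0.57775; window check -1.3 ≤ 0.57775 < -0.3 is false → out
[3] lift (-1,-5): star map gives -0.03709; window check -1.3 ≤ -0.03709 < -0.3 is false → out
[4] lift (2,12): star map gives -0.31099; window check -1.3 ≤ -0.31099 < -0.3 is true → IN Λ
[5] lift (-1,6): star map gives -2.15549; window check -1.3 ≤ -2.15549 < -0.3 is false → out
[6] lift (-3,-6): star map gives -1.84451; window check -1.3 ≤ -1.84451 < -0.3 is false → out
[7] lift (-2,-7): star map gives -0.65192; window check -1.3 ≤ -0.65192 < -0.3 is true → IN Λ

4, 7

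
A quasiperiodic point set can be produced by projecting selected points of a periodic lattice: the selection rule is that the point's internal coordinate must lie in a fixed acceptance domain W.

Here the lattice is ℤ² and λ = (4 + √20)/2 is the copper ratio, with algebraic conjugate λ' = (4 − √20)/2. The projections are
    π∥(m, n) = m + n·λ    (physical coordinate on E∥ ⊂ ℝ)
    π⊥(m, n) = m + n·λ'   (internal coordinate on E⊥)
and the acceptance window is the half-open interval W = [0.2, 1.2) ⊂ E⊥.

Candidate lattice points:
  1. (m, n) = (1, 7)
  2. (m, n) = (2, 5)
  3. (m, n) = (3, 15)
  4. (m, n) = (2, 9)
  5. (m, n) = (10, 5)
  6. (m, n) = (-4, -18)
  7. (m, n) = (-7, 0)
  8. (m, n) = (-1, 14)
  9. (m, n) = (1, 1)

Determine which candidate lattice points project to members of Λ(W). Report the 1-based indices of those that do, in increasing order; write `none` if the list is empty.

Numerically λ ≈ 4.2361 and λ' = −1/λ ≈ -0.2361.
[1] lift (1,7): star map gives -0.6525; window check 0.2 ≤ -0.6525 < 1.2 is false → out
[2] lift (2,5): star map gives 0.8197; window check 0.2 ≤ 0.8197 < 1.2 is true → IN Λ
[3] lift (3,15): star map gives -0.5410; window check 0.2 ≤ -0.5410 < 1.2 is false → out
[4] lift (2,9): star map gives -0.1246; window check 0.2 ≤ -0.1246 < 1.2 is false → out
[5] lift (10,5): star map gives 8.8197; window check 0.2 ≤ 8.8197 < 1.2 is false → out
[6] lift (-4,-18): star map gives 0.2492; window check 0.2 ≤ 0.2492 < 1.2 is true → IN Λ
[7] lift (-7,0): star map gives -7.0000; window check 0.2 ≤ -7.0000 < 1.2 is false → out
[8] lift (-1,14): star map gives -4.3050; window check 0.2 ≤ -4.3050 < 1.2 is false → out
[9] lift (1,1): star map gives 0.7639; window check 0.2 ≤ 0.7639 < 1.2 is true → IN Λ

2, 6, 9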